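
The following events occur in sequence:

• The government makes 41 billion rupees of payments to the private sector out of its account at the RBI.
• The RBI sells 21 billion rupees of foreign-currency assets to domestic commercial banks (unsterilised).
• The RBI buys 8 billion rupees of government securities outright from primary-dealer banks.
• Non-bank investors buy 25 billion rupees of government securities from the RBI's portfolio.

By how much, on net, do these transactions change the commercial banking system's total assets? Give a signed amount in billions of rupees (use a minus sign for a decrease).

+16 billion

RBI balance sheet:
  Assets:      Securities −17B, Foreign assets −21B
  Liabilities: Bank reserves +3B, Government deposits −41B
Commercial banking system:
  Assets:      Reserves at CB +3B, Securities −8B, Foreign assets +21B
  Liabilities: Checkable deposits +16B
Change in total bank assets = +16 billion.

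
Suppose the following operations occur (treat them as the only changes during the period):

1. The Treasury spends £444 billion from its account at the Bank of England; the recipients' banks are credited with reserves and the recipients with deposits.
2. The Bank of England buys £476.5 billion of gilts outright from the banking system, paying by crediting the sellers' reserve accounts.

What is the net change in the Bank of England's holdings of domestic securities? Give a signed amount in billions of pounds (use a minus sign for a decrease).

Government spending £444 billion: the Bank of England's securities portfolio is untouched → 0.
OMO purchase (from banks) £476.5 billion: securities added to the Bank of England's portfolio → +£476.5B.
Net: 0 + 476.5 = +£476.5 billion.

+£476.5 billion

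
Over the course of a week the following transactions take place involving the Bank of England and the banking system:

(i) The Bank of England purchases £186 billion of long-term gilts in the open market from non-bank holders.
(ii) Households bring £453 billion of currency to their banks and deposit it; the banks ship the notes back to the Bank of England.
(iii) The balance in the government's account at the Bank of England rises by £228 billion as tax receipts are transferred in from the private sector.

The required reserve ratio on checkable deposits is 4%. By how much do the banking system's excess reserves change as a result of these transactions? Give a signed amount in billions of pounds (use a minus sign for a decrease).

+£394.56 billion

Asset purchase (from non-banks) £186 billion: reserves +£186B, deposits +£186B.
Currency deposit £453 billion: reserves +£453B, deposits +£453B.
Government account inflow £228 billion: reserves −£228B, deposits −£228B.
Totals: Δreserves = +£411B, Δdeposits = +£411B.
Δrequired reserves = 4% × +£411B = +£16.44B.
Δexcess reserves = Δreserves − Δrequired = +£411B − (+£16.44B) = +£394.56 billion.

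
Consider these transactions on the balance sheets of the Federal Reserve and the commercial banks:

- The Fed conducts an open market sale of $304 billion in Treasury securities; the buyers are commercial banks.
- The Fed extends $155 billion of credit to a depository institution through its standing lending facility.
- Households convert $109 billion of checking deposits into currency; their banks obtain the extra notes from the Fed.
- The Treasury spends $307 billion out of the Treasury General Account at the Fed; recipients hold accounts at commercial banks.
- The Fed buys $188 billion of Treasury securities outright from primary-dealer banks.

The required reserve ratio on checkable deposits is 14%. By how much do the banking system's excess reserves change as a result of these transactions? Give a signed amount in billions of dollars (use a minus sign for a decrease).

+$209.28 billion

OMO sale (to banks) $304 billion: reserves −$304B, deposits 0.
Discount-window loan $155 billion: reserves +$155B, deposits 0.
Currency withdrawal $109 billion: reserves −$109B, deposits −$109B.
Government spending $307 billion: reserves +$307B, deposits +$307B.
OMO purchase (from banks) $188 billion: reserves +$188B, deposits 0.
Totals: Δreserves = +$237B, Δdeposits = +$198B.
Δrequired reserves = 14% × +$198B = +$27.72B.
Δexcess reserves = Δreserves − Δrequired = +$237B − (+$27.72B) = +$209.28 billion.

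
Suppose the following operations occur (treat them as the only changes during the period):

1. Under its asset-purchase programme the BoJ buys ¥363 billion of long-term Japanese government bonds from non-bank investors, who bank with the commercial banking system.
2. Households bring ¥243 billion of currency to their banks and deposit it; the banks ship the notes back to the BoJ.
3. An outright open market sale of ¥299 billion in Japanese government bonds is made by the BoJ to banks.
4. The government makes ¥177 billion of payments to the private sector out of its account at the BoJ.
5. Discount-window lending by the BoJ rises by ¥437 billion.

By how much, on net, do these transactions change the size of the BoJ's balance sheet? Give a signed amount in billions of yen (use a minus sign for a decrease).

+¥501 billion

Asset purchase (from non-banks) ¥363 billion: a BoJ asset is acquired → +¥363B.
Currency deposit ¥243 billion: only the composition of liabilities changes → 0.
OMO sale (to banks) ¥299 billion: a BoJ asset is shed → −¥299B.
Government spending ¥177 billion: only the composition of liabilities changes → 0.
Discount-window loan ¥437 billion: a BoJ asset is acquired → +¥437B.
Net: 363 + 0 − 299 + 0 + 437 = +¥501 billion.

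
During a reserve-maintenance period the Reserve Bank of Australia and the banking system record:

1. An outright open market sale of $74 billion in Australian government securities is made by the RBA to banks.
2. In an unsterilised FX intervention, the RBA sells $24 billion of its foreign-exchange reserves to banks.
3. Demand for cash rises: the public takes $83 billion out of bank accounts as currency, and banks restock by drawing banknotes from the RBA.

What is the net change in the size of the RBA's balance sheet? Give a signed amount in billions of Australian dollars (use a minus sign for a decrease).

OMO sale (to banks) $74 billion: an RBA asset is shed → −$74B.
FX sale $24 billion: an RBA asset is shed → −$24B.
Currency withdrawal $83 billion: only the composition of liabilities changes → 0.
Net: −74 − 24 + 0 = -$98 billion.

-$98 billion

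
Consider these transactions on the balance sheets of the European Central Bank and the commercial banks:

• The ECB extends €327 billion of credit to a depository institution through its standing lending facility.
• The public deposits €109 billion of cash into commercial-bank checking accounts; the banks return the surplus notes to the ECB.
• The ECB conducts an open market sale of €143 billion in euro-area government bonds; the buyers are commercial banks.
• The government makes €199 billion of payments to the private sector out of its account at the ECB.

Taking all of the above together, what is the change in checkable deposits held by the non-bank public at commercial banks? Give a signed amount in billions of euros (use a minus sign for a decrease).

Discount-window loan €327 billion: the counterparty is a bank, so public deposits are unchanged → 0.
Currency deposit €109 billion: non-bank counterparties' bank balances rise → +€109B.
OMO sale (to banks) €143 billion: the counterparty is a bank, so public deposits are unchanged → 0.
Government spending €199 billion: non-bank counterparties' bank balances rise → +€199B.
Net: 0 + 109 + 0 + 199 = +€308 billion.

+€308 billion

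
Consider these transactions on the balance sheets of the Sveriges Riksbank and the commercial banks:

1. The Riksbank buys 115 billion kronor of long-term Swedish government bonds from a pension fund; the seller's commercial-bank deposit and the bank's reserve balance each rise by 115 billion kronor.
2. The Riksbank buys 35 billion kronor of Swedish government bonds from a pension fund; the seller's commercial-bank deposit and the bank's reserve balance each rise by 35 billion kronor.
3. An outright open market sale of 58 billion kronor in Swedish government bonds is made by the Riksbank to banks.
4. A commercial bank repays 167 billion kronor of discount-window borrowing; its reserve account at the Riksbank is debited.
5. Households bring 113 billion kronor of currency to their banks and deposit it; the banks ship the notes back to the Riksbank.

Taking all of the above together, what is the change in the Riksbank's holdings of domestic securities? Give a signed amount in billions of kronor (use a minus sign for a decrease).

Asset purchase (from non-banks) 115 billion kronor: securities added to the Riksbank's portfolio → +115B.
Asset purchase (from non-banks) 35 billion kronor: securities added to the Riksbank's portfolio → +35B.
OMO sale (to banks) 58 billion kronor: securities removed from the Riksbank's portfolio → −58B.
Discount-window repayment 167 billion kronor: the Riksbank's securities portfolio is untouched → 0.
Currency deposit 113 billion kronor: the Riksbank's securities portfolio is untouched → 0.
Net: 115 + 35 − 58 + 0 + 0 = +92 billion.

+92 billion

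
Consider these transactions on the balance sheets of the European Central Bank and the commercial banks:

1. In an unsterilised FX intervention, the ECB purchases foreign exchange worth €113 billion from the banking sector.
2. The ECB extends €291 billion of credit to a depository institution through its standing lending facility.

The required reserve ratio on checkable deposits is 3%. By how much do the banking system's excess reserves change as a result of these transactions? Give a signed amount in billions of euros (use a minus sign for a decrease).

+€404 billion

FX purchase €113 billion: reserves +€113B, deposits 0.
Discount-window loan €291 billion: reserves +€291B, deposits 0.
Totals: Δreserves = +€404B, Δdeposits = 0.
Δrequired reserves = 3% × 0 = 0.
Δexcess reserves = Δreserves − Δrequired = +€404B − (0) = +€404 billion.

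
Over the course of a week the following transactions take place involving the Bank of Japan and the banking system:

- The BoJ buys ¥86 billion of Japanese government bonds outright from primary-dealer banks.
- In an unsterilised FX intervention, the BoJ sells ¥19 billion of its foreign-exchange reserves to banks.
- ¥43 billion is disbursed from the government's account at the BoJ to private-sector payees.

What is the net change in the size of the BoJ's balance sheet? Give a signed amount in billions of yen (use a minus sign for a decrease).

+¥67 billion

OMO purchase (from banks) ¥86 billion: a BoJ asset is acquired → +¥86B.
FX sale ¥19 billion: a BoJ asset is shed → −¥19B.
Government spending ¥43 billion: only the composition of liabilities changes → 0.
Net: 86 − 19 + 0 = +¥67 billion.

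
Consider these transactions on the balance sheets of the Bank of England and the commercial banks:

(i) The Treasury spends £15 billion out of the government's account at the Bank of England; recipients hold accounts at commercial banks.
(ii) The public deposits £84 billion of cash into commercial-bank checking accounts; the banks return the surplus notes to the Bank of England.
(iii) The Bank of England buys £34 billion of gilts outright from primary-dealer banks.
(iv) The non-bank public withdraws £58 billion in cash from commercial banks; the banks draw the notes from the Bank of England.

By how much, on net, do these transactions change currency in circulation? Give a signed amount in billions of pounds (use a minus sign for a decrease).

-£26 billion

Bank of England balance sheet:
  Assets:      Securities +£34B
  Liabilities: Bank reserves +£75B, Currency in circulation −£26B, Government deposits −£15B
Commercial banking system:
  Assets:      Reserves at CB +£75B, Securities −£34B
  Liabilities: Checkable deposits +£41B
So the change in currency in circulation is -£26 billion.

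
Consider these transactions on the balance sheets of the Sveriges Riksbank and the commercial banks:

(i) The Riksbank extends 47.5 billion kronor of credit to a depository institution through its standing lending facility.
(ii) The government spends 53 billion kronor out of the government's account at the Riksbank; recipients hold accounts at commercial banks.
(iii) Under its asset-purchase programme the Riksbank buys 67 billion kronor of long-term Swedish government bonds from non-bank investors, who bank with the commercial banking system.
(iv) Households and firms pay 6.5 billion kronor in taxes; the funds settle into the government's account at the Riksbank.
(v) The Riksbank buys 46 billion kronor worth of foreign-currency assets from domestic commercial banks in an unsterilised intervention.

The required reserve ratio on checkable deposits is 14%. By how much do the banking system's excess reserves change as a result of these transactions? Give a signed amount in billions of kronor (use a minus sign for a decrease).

Discount-window loan 47.5 billion kronor: reserves +47.5B, deposits 0.
Government spending 53 billion kronor: reserves +53B, deposits +53B.
Asset purchase (from non-banks) 67 billion kronor: reserves +67B, deposits +67B.
Government account inflow 6.5 billion kronor: reserves −6.5B, deposits −6.5B.
FX purchase 46 billion kronor: reserves +46B, deposits 0.
Totals: Δreserves = +207B, Δdeposits = +113.5B.
Δrequired reserves = 14% × +113.5B = +15.89B.
Δexcess reserves = Δreserves − Δrequired = +207B − (+15.89B) = +191.11 billion.

+191.11 billion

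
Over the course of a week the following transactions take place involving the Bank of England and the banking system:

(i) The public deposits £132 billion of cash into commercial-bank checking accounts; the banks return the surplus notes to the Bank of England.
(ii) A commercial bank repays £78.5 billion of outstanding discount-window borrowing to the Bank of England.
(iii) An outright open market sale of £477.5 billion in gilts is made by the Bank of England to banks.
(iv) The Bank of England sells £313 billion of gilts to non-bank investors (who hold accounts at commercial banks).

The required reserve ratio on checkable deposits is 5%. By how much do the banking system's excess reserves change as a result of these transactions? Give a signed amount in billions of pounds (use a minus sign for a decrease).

-£727.95 billion

Currency deposit £132 billion: reserves +£132B, deposits +£132B.
Discount-window repayment £78.5 billion: reserves −£78.5B, deposits 0.
OMO sale (to banks) £477.5 billion: reserves −£477.5B, deposits 0.
Asset sale (to non-banks) £313 billion: reserves −£313B, deposits −£313B.
Totals: Δreserves = −£737B, Δdeposits = −£181B.
Δrequired reserves = 5% × −£181B = −£9.05B.
Δexcess reserves = Δreserves − Δrequired = −£737B − (−£9.05B) = -£727.95 billion.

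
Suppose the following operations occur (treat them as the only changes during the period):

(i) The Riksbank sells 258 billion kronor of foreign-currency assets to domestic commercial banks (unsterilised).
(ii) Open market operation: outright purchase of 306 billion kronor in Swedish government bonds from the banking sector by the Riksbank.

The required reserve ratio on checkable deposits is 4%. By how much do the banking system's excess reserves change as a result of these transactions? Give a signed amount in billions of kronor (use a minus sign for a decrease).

+48 billion

FX sale 258 billion kronor: reserves −258B, deposits 0.
OMO purchase (from banks) 306 billion kronor: reserves +306B, deposits 0.
Totals: Δreserves = +48B, Δdeposits = 0.
Δrequired reserves = 4% × 0 = 0.
Δexcess reserves = Δreserves − Δrequired = +48B − (0) = +48 billion.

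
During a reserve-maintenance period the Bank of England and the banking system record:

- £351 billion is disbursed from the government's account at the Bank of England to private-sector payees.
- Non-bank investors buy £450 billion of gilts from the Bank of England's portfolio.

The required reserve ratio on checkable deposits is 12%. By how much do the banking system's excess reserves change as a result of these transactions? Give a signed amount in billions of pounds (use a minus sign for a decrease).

-£87.12 billion

Government spending £351 billion: reserves +£351B, deposits +£351B.
Asset sale (to non-banks) £450 billion: reserves −£450B, deposits −£450B.
Totals: Δreserves = −£99B, Δdeposits = −£99B.
Δrequired reserves = 12% × −£99B = −£11.88B.
Δexcess reserves = Δreserves − Δrequired = −£99B − (−£11.88B) = -£87.12 billion.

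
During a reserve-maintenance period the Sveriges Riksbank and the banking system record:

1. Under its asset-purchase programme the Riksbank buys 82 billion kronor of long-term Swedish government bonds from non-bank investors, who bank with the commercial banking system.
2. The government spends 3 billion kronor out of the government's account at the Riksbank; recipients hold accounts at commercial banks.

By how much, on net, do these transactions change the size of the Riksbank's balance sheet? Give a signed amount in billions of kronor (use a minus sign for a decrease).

Riksbank balance sheet:
  Assets:      Securities +82B
  Liabilities: Bank reserves +85B, Government deposits −3B
Change in total Riksbank assets = +82 billion.

+82 billion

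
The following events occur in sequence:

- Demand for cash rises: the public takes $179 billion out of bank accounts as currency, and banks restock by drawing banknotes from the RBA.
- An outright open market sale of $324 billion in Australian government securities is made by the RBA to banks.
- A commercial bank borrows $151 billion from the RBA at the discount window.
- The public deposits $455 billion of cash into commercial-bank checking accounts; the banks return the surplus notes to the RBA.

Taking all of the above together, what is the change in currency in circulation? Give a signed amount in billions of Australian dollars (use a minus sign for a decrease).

Currency withdrawal $179 billion: notes leave the central bank → +$179B.
OMO sale (to banks) $324 billion: no currency enters or leaves circulation → 0.
Discount-window loan $151 billion: no currency enters or leaves circulation → 0.
Currency deposit $455 billion: notes return to the central bank → −$455B.
Net: 179 + 0 + 0 − 455 = -$276 billion.

-$276 billion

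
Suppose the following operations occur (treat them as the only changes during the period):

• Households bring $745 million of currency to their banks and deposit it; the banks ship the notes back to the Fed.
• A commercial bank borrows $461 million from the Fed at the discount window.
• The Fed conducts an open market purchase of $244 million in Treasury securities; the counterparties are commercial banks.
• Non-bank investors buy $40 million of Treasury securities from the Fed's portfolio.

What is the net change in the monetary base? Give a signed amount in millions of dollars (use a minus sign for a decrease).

Fed balance sheet:
  Assets:      Securities +$204M, Loans to banks +$461M
  Liabilities: Bank reserves +$1410M, Currency in circulation −$745M
Commercial banking system:
  Assets:      Reserves at CB +$1410M, Securities −$244M
  Liabilities: Checkable deposits +$705M, Borrowings from CB +$461M
Monetary base = currency + reserves: −$745M + (+$1410M) = +$665 million.

+$665 million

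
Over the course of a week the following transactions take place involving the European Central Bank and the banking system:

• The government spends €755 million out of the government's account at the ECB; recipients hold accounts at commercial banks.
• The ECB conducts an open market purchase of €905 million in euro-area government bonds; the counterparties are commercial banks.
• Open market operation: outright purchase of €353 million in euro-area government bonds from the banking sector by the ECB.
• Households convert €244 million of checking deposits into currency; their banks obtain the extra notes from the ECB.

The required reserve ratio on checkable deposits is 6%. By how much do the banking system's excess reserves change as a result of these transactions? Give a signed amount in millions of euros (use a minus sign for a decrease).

Government spending €755 million: reserves +€755M, deposits +€755M.
OMO purchase (from banks) €905 million: reserves +€905M, deposits 0.
OMO purchase (from banks) €353 million: reserves +€353M, deposits 0.
Currency withdrawal €244 million: reserves −€244M, deposits −€244M.
Totals: Δreserves = +€1769M, Δdeposits = +€511M.
Δrequired reserves = 6% × +€511M = +€30.66M.
Δexcess reserves = Δreserves − Δrequired = +€1769M − (+€30.66M) = +€1738.34 million.

+€1738.34 million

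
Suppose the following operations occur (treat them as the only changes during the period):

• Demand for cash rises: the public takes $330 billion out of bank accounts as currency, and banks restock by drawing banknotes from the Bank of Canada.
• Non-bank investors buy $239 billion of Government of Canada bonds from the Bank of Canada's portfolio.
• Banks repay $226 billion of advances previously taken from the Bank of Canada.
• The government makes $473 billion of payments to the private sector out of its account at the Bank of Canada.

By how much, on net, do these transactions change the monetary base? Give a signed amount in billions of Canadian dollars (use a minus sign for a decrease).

Currency withdrawal $330 billion: just a shift between currency and reserves — both are base money → 0.
Asset sale (to non-banks) $239 billion: Bank of Canada balance sheet contracts → −$239B.
Discount-window repayment $226 billion: Bank of Canada balance sheet contracts → −$226B.
Government spending $473 billion: a non-base liability converts back to reserves → +$473B.
Net: 0 − 239 − 226 + 473 = +$8 billion.

+$8 billion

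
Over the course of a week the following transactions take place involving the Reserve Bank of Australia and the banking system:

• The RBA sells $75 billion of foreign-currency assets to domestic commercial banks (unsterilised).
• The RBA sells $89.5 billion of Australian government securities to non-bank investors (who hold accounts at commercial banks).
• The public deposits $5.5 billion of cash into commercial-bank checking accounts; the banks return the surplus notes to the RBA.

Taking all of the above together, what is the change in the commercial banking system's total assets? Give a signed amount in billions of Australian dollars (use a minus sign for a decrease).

RBA balance sheet:
  Assets:      Securities −$89.5B, Foreign assets −$75B
  Liabilities: Bank reserves −$159B, Currency in circulation −$5.5B
Commercial banking system:
  Assets:      Reserves at CB −$159B, Foreign assets +$75B
  Liabilities: Checkable deposits −$84B
Change in total bank assets = -$84 billion.

-$84 billion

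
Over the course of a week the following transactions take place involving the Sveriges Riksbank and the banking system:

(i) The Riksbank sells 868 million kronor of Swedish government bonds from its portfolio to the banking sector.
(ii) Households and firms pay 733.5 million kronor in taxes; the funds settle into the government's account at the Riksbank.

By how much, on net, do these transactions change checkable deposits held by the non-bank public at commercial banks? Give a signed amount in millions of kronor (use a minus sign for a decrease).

-733.5 million

Riksbank balance sheet:
  Assets:      Securities −868M
  Liabilities: Bank reserves −1601.5M, Government deposits +733.5M
Commercial banking system:
  Assets:      Reserves at CB −1601.5M, Securities +868M
  Liabilities: Checkable deposits −733.5M
So the change in checkable deposits held by the non-bank public at commercial banks is -733.5 million.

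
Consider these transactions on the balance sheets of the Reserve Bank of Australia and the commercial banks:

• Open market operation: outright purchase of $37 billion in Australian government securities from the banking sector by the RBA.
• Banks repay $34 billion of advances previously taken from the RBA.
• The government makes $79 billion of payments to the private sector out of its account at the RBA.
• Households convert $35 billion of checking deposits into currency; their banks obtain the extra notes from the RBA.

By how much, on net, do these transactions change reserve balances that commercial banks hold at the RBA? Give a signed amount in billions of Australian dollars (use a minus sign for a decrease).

+$47 billion

OMO purchase (from banks) $37 billion: the RBA pays by crediting reserve accounts → +$37B.
Discount-window repayment $34 billion: repayment is debited from reserves → −$34B.
Government spending $79 billion: government payments flow into bank reserve accounts → +$79B.
Currency withdrawal $35 billion: banks swap reserves for currency → −$35B.
Net: 37 − 34 + 79 − 35 = +$47 billion.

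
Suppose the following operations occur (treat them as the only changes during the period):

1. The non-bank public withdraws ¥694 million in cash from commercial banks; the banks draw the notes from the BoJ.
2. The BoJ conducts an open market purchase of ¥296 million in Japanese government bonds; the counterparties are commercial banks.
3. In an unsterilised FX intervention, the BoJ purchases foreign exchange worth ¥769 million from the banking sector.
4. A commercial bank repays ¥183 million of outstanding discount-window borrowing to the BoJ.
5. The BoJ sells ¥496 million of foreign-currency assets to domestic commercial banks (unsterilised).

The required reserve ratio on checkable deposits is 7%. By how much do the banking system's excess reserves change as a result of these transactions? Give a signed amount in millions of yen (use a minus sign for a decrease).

Currency withdrawal ¥694 million: reserves −¥694M, deposits −¥694M.
OMO purchase (from banks) ¥296 million: reserves +¥296M, deposits 0.
FX purchase ¥769 million: reserves +¥769M, deposits 0.
Discount-window repayment ¥183 million: reserves −¥183M, deposits 0.
FX sale ¥496 million: reserves −¥496M, deposits 0.
Totals: Δreserves = −¥308M, Δdeposits = −¥694M.
Δrequired reserves = 7% × −¥694M = −¥48.58M.
Δexcess reserves = Δreserves − Δrequired = −¥308M − (−¥48.58M) = -¥259.42 million.

-¥259.42 million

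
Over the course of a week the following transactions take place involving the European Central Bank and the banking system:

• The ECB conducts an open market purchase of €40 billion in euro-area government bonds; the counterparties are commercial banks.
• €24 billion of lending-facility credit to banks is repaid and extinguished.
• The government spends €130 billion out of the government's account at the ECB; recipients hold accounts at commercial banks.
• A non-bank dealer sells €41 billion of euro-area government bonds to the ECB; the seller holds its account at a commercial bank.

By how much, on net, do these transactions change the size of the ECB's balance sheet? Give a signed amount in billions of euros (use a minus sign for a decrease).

OMO purchase (from banks) €40 billion: an ECB asset is acquired → +€40B.
Discount-window repayment €24 billion: an ECB asset is shed → −€24B.
Government spending €130 billion: only the composition of liabilities changes → 0.
Asset purchase (from non-banks) €41 billion: an ECB asset is acquired → +€41B.
Net: 40 − 24 + 0 + 41 = +€57 billion.

+€57 billion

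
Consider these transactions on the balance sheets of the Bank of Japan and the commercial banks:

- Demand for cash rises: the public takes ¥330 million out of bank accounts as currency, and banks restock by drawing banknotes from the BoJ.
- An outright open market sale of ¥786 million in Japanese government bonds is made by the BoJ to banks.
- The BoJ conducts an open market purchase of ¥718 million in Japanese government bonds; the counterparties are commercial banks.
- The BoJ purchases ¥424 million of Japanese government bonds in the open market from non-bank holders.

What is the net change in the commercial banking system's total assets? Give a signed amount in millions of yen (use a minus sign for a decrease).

+¥94 million

BoJ balance sheet:
  Assets:      Securities +¥356M
  Liabilities: Bank reserves +¥26M, Currency in circulation +¥330M
Commercial banking system:
  Assets:      Reserves at CB +¥26M, Securities +¥68M
  Liabilities: Checkable deposits +¥94M
Change in total bank assets = +¥94 million.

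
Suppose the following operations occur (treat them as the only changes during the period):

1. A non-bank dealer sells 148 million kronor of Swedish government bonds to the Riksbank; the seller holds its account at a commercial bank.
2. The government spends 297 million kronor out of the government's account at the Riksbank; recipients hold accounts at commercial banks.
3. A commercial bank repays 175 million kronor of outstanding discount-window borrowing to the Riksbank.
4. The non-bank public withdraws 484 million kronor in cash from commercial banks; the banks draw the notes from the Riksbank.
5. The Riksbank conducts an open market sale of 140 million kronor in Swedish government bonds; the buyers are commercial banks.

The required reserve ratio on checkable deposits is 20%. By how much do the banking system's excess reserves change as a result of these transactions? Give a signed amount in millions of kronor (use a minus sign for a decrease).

-346.2 million

Asset purchase (from non-banks) 148 million kronor: reserves +148M, deposits +148M.
Government spending 297 million kronor: reserves +297M, deposits +297M.
Discount-window repayment 175 million kronor: reserves −175M, deposits 0.
Currency withdrawal 484 million kronor: reserves −484M, deposits −484M.
OMO sale (to banks) 140 million kronor: reserves −140M, deposits 0.
Totals: Δreserves = −354M, Δdeposits = −39M.
Δrequired reserves = 20% × −39M = −7.8M.
Δexcess reserves = Δreserves − Δrequired = −354M − (−7.8M) = -346.2 million.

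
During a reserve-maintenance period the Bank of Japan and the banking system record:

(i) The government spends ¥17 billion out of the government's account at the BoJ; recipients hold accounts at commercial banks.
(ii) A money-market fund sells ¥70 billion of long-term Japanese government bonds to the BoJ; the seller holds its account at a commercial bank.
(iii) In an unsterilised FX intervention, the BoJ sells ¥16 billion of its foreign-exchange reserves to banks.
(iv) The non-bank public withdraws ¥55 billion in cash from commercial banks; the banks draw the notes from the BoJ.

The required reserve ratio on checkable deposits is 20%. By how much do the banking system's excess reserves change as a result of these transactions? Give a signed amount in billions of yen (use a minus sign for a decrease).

Government spending ¥17 billion: reserves +¥17B, deposits +¥17B.
Asset purchase (from non-banks) ¥70 billion: reserves +¥70B, deposits +¥70B.
FX sale ¥16 billion: reserves −¥16B, deposits 0.
Currency withdrawal ¥55 billion: reserves −¥55B, deposits −¥55B.
Totals: Δreserves = +¥16B, Δdeposits = +¥32B.
Δrequired reserves = 20% × +¥32B = +¥6.4B.
Δexcess reserves = Δreserves − Δrequired = +¥16B − (+¥6.4B) = +¥9.6 billion.

+¥9.6 billion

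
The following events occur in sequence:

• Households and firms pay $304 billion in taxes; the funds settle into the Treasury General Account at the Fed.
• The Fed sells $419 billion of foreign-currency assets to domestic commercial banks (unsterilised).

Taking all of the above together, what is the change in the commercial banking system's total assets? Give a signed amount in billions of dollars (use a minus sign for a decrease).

-$304 billion

Government account inflow $304 billion: bank balance sheets shrink → −$304B.
FX sale $419 billion: just an asset swap on bank balance sheets → 0.
Net: −304 + 0 = -$304 billion.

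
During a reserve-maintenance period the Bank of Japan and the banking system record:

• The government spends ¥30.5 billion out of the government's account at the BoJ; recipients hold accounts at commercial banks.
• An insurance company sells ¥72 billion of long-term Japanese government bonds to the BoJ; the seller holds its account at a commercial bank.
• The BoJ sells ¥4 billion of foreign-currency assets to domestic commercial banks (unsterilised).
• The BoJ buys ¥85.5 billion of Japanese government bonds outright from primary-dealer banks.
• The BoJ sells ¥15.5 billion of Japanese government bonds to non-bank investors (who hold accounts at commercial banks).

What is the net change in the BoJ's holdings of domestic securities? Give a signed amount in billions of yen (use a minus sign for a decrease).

BoJ balance sheet:
  Assets:      Securities +¥142B, Foreign assets −¥4B
  Liabilities: Bank reserves +¥168.5B, Government deposits −¥30.5B
So the change in the BoJ's holdings of domestic securities is +¥142 billion.

+¥142 billion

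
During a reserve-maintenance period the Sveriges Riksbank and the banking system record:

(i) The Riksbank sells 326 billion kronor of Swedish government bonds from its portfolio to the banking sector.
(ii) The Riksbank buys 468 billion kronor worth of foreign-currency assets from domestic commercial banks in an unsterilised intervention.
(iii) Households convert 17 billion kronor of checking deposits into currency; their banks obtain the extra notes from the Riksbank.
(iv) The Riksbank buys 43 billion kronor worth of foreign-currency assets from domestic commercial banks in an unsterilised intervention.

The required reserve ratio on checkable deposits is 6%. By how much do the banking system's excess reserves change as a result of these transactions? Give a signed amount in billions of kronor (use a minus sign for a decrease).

OMO sale (to banks) 326 billion kronor: reserves −326B, deposits 0.
FX purchase 468 billion kronor: reserves +468B, deposits 0.
Currency withdrawal 17 billion kronor: reserves −17B, deposits −17B.
FX purchase 43 billion kronor: reserves +43B, deposits 0.
Totals: Δreserves = +168B, Δdeposits = −17B.
Δrequired reserves = 6% × −17B = −1.02B.
Δexcess reserves = Δreserves − Δrequired = +168B − (−1.02B) = +169.02 billion.

+169.02 billion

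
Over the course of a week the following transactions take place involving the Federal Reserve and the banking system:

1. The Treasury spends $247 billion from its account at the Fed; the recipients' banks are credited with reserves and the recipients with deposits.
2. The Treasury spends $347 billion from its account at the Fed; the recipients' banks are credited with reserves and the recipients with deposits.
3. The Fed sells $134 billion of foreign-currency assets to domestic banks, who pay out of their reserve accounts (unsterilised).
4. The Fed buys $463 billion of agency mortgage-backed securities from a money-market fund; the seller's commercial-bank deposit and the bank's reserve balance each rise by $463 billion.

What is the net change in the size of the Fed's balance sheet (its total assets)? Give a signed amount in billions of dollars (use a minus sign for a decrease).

+$329 billion

Government spending $247 billion: only the composition of liabilities changes → 0.
Government spending $347 billion: only the composition of liabilities changes → 0.
FX sale $134 billion: a Fed asset is shed → −$134B.
Asset purchase (from non-banks) $463 billion: a Fed asset is acquired → +$463B.
Net: 0 + 0 − 134 + 463 = +$329 billion.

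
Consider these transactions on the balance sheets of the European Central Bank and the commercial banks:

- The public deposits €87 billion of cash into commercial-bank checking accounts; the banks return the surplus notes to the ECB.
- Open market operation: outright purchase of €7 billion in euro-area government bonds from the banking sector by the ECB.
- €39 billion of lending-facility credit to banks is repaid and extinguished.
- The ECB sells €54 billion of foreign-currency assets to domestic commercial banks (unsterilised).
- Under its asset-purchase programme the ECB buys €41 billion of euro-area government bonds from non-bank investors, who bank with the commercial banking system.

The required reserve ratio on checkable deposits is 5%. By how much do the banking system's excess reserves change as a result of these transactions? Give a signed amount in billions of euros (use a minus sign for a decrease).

+€35.6 billion

Currency deposit €87 billion: reserves +€87B, deposits +€87B.
OMO purchase (from banks) €7 billion: reserves +€7B, deposits 0.
Discount-window repayment €39 billion: reserves −€39B, deposits 0.
FX sale €54 billion: reserves −€54B, deposits 0.
Asset purchase (from non-banks) €41 billion: reserves +€41B, deposits +€41B.
Totals: Δreserves = +€42B, Δdeposits = +€128B.
Δrequired reserves = 5% × +€128B = +€6.4B.
Δexcess reserves = Δreserves − Δrequired = +€42B − (+€6.4B) = +€35.6 billion.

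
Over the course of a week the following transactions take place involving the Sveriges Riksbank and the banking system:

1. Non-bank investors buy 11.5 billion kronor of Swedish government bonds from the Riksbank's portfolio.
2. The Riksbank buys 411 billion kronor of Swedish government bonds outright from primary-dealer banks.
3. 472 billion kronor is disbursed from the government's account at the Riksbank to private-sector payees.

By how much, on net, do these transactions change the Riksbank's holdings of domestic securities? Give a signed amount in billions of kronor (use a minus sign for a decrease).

+399.5 billion

Asset sale (to non-banks) 11.5 billion kronor: securities removed from the Riksbank's portfolio → −11.5B.
OMO purchase (from banks) 411 billion kronor: securities added to the Riksbank's portfolio → +411B.
Government spending 472 billion kronor: the Riksbank's securities portfolio is untouched → 0.
Net: −11.5 + 411 + 0 = +399.5 billion.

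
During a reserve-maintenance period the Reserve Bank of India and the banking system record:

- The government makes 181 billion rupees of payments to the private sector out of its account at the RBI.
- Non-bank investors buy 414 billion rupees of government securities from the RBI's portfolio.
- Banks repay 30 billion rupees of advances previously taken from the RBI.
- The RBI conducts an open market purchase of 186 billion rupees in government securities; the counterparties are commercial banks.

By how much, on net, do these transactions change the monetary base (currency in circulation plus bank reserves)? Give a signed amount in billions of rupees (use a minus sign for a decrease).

-77 billion

Government spending 181 billion rupees: a non-base liability converts back to reserves → +181B.
Asset sale (to non-banks) 414 billion rupees: RBI balance sheet contracts → −414B.
Discount-window repayment 30 billion rupees: RBI balance sheet contracts → −30B.
OMO purchase (from banks) 186 billion rupees: RBI balance sheet expands → +186B.
Net: 181 − 414 − 30 + 186 = -77 billion.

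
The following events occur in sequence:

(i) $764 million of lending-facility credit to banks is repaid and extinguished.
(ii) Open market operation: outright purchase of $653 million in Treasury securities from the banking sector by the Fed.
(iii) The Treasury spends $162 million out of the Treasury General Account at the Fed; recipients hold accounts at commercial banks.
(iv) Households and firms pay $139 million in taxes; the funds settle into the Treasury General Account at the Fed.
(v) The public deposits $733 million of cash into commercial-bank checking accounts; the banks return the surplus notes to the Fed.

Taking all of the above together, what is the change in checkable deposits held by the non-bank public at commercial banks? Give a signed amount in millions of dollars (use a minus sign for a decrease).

Discount-window repayment $764 million: the counterparty is a bank, so public deposits are unchanged → 0.
OMO purchase (from banks) $653 million: the counterparty is a bank, so public deposits are unchanged → 0.
Government spending $162 million: non-bank counterparties' bank balances rise → +$162M.
Government account inflow $139 million: non-bank counterparties' bank balances fall → −$139M.
Currency deposit $733 million: non-bank counterparties' bank balances rise → +$733M.
Net: 0 + 0 + 162 − 139 + 733 = +$756 million.

+$756 million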